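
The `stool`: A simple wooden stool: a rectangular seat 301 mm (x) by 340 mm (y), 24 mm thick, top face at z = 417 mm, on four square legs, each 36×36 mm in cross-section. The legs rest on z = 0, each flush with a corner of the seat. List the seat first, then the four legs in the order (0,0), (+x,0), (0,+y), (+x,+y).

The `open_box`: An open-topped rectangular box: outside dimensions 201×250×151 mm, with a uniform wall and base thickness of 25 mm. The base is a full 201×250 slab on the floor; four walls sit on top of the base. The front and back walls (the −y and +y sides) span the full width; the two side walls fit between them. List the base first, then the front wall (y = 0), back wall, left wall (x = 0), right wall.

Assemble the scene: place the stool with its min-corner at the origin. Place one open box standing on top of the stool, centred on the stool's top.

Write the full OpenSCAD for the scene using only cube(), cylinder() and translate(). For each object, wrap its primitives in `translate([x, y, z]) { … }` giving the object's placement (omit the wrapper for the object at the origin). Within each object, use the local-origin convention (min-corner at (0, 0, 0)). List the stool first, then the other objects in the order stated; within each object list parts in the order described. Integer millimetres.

translate([0, 0, 393]) cube([301, 340, 24]);
cube([36, 36, 393]);
translate([265, 0, 0]) cube([36, 36, 393]);
translate([0, 304, 0]) cube([36, 36, 393]);
translate([265, 304, 0]) cube([36, 36, 393]);
translate([50, 45, 417]) {
  cube([201, 250, 25]);
  translate([0, 0, 25]) cube([201, 25, 126]);
  translate([0, 225, 25]) cube([201, 25, 126]);
  translate([0, 25, 25]) cube([25, 200, 126]);
  translate([176, 25, 25]) cube([25, 200, 126]);
}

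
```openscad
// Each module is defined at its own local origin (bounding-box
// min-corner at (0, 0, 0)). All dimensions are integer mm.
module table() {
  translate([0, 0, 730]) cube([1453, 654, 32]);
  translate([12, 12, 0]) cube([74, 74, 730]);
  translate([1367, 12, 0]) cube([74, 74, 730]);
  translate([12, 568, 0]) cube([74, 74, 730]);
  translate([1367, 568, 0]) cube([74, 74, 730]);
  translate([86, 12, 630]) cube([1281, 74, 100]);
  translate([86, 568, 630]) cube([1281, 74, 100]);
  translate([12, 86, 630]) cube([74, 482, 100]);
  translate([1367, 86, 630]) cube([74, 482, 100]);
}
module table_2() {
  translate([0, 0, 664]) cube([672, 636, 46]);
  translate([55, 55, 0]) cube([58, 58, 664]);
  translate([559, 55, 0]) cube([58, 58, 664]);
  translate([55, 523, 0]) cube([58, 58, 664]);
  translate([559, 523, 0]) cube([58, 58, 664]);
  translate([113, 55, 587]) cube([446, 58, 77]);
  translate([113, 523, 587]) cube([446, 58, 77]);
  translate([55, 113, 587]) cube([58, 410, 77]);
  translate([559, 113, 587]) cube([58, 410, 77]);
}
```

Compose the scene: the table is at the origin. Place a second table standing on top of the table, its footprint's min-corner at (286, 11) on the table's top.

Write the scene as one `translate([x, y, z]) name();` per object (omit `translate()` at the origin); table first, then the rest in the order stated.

table();
translate([286, 11, 762]) table_2();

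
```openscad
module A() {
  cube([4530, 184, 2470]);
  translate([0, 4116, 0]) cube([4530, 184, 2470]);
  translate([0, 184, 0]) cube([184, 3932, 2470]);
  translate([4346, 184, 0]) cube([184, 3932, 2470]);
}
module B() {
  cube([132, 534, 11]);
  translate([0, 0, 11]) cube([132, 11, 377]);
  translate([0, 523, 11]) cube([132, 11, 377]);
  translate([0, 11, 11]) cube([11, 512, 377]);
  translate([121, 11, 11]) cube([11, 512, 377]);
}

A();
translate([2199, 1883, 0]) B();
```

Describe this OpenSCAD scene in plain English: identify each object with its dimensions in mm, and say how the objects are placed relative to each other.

A is the wall frame of a small rectangular building: four walls, each 2470 mm tall and 184 mm thick, enclosing a footprint 4530 mm (x) by 4300 mm (y) outside-to-outside, with no floor or roof. The front and back walls (the −y and +y sides) span the full width; the two side walls fit between them.

B is an open-topped rectangular box: outside dimensions 132×534×388 mm, with a uniform wall and base thickness of 11 mm. The base is a full 132×534 slab on the floor; four walls sit on top of the base. The front and back walls (the −y and +y sides) span the full width; the two side walls fit between them.

The open box sits inside the house frame, centred.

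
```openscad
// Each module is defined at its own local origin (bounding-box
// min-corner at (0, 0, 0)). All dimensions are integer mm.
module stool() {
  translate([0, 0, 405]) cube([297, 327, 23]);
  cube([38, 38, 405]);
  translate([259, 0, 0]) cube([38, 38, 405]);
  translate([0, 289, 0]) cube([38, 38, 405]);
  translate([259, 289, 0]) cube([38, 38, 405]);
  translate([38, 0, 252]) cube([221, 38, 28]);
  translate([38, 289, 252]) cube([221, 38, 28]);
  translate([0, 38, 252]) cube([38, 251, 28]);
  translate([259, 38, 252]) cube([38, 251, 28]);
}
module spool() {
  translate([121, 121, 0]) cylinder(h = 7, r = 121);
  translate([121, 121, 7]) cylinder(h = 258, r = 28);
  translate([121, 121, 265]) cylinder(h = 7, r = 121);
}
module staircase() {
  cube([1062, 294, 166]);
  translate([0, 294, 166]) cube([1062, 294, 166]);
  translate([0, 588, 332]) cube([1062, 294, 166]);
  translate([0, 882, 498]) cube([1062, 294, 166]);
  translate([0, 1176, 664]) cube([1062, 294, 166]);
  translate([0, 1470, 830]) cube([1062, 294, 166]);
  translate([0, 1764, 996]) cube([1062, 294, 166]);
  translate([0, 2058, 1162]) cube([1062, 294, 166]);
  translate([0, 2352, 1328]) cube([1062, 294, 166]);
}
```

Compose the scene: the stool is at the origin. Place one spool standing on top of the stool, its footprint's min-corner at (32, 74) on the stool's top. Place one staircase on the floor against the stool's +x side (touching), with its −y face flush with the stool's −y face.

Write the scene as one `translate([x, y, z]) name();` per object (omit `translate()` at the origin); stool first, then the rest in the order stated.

stool();
translate([32, 74, 428]) spool();
translate([297, 0, 0]) staircase();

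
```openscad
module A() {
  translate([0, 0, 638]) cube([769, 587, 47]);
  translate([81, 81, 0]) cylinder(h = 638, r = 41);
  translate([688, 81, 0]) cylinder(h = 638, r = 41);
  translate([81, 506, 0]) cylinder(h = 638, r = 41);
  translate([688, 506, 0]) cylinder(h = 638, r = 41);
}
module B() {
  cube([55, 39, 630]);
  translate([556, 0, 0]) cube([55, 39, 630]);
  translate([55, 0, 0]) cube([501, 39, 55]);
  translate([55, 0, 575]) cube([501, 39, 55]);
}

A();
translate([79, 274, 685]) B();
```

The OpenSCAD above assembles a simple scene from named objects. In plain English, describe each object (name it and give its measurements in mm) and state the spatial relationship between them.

A is a table: top 769 mm (x) × 587 mm (y), 47 mm thick, upper face at z = 685 mm, on four round legs of 82 mm diameter, each leg's bounding box inset 40 mm from the nearest pair of top edges, running from z = 0 to the bottom of the top.

B is a rectangular picture frame lying in the x–z plane (depth along y). The opening is 501 mm wide (x) by 520 mm tall (z), surrounded by a border 55 mm wide on all four sides. The frame is 39 mm deep and is made of two full-height vertical stiles with two horizontal rails fitted between them.

The picture frame is on top of the table, centred.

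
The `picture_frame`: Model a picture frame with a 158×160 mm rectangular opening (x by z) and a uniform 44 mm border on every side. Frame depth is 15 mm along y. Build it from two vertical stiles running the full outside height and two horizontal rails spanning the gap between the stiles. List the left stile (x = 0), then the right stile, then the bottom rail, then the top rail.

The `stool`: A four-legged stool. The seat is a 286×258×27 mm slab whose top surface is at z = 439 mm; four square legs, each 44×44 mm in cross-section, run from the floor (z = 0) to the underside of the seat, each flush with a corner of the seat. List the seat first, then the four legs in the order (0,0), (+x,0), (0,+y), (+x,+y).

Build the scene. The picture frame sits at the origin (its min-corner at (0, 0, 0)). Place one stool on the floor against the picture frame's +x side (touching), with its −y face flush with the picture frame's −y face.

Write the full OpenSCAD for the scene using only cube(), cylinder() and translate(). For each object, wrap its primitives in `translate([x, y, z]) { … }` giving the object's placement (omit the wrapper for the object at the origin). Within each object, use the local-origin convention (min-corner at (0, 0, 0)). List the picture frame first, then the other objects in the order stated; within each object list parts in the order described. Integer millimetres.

cube([44, 15, 248]);
translate([202, 0, 0]) cube([44, 15, 248]);
translate([44, 0, 0]) cube([158, 15, 44]);
translate([44, 0, 204]) cube([158, 15, 44]);
translate([246, 0, 0]) {
  translate([0, 0, 412]) cube([286, 258, 27]);
  cube([44, 44, 412]);
  translate([242, 0, 0]) cube([44, 44, 412]);
  translate([0, 214, 0]) cube([44, 44, 412]);
  translate([242, 214, 0]) cube([44, 44, 412]);
}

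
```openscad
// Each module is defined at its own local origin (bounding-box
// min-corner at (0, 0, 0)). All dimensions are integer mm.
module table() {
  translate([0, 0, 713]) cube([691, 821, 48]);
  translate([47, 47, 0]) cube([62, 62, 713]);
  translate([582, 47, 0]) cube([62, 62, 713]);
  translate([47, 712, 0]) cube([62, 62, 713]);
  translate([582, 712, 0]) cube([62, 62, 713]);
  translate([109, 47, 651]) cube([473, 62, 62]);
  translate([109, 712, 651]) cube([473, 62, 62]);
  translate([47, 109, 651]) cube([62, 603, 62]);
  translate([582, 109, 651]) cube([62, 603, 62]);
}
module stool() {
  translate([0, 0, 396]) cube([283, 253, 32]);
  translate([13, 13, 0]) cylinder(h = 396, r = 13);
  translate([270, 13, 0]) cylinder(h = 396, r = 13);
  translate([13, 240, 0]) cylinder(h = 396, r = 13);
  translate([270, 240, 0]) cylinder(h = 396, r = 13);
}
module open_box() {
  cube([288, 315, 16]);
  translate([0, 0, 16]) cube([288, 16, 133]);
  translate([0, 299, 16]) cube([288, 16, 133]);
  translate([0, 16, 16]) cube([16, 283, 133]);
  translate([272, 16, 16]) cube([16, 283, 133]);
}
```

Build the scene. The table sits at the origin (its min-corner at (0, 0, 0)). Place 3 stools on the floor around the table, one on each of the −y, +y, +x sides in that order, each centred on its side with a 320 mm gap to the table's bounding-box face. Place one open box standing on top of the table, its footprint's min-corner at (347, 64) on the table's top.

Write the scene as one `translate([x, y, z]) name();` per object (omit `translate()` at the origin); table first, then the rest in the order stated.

table();
translate([204, -573, 0]) stool();
translate([204, 1141, 0]) stool();
translate([1011, 284, 0]) stool();
translate([347, 64, 761]) open_box();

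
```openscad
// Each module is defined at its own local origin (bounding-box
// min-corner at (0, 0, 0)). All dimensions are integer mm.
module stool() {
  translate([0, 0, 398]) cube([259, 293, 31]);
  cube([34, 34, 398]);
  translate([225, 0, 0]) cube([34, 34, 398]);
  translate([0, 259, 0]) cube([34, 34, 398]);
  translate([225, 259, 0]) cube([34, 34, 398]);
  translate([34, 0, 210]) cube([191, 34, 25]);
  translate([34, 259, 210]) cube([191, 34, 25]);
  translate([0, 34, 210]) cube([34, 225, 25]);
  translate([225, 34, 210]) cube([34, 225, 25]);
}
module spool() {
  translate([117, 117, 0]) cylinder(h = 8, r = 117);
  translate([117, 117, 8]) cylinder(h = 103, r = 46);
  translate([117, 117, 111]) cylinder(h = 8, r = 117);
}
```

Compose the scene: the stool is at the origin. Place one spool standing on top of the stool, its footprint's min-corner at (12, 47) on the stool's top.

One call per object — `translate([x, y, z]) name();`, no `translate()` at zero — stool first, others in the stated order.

stool();
translate([12, 47, 429]) spool();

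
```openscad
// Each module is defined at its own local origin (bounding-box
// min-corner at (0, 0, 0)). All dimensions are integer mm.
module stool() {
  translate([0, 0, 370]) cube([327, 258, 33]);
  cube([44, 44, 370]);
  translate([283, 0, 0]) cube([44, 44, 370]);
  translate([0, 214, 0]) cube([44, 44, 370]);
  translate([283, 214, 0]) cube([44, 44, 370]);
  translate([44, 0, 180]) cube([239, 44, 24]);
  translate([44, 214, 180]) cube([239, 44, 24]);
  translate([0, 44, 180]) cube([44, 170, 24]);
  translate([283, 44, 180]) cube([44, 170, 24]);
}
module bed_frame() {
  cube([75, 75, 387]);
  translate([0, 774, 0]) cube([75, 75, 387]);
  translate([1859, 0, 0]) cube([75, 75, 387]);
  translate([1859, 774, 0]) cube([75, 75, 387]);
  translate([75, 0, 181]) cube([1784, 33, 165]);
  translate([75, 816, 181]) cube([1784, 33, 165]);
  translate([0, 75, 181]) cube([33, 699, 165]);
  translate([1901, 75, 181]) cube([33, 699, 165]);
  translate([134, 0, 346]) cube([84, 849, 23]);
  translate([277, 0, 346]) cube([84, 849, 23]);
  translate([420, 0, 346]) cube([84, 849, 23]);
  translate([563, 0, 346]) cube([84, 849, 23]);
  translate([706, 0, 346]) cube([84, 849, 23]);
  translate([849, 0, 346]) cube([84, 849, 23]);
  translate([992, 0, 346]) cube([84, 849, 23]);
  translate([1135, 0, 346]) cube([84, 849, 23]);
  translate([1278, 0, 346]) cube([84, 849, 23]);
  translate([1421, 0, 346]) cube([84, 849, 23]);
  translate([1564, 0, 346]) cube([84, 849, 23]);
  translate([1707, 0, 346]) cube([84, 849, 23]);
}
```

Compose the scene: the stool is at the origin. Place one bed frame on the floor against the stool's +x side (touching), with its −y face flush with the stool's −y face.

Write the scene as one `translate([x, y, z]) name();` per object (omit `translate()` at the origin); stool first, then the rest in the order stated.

stool();
translate([327, 0, 0]) bed_frame();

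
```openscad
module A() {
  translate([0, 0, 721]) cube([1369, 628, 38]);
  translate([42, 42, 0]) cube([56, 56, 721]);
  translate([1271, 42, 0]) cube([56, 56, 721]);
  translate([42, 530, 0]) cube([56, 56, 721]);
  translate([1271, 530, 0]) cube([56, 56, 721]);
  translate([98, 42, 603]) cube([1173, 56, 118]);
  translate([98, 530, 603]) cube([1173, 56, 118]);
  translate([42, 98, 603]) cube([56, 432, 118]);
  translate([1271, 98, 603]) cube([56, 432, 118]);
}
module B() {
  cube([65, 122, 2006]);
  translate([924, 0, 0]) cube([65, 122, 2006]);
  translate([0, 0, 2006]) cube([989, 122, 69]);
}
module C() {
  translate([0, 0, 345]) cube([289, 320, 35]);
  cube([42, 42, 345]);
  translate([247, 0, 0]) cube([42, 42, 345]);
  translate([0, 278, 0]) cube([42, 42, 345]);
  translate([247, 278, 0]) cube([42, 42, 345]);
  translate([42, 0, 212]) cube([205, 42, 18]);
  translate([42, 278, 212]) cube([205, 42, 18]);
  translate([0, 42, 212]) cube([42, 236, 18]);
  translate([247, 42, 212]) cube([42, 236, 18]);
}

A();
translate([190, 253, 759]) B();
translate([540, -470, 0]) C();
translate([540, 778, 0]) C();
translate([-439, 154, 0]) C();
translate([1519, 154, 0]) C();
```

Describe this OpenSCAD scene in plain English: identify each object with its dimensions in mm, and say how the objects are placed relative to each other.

A is a rectangular dining table. The top is 1369×628×38 mm with its upper surface at z = 759 mm. It stands on four 56×56 mm square legs, each inset 42 mm from the nearest pair of top edges, running from the floor to the underside of the top. Four apron rails, 56 mm thick and 118 mm tall, run between adjacent legs with their top edges flush with the underside of the top and their outer faces flush with the legs' outer faces.

B is a rectangular door frame: two vertical jambs of 65×122 mm section, 2006 mm tall, with a clear opening 859 mm wide between their inner faces. A header 69 mm tall and 122 mm deep lies on top of the jambs and spans the full outside width.

C is a simple wooden stool: a rectangular seat 289 mm (x) by 320 mm (y), 35 mm thick, top face at z = 380 mm, on four square legs, each 42×42 mm in cross-section. The legs rest on z = 0, each flush with a corner of the seat. Four stretchers, 42 mm wide and 18 mm tall, connect adjacent legs with their undersides at z = 212 mm, each running between the inner faces of the legs it joins and aligned with the legs' outer faces on the other axis.

The door frame is on top of the table, centred. Four stools sit around the table at the −y, +y, −x, +x sides.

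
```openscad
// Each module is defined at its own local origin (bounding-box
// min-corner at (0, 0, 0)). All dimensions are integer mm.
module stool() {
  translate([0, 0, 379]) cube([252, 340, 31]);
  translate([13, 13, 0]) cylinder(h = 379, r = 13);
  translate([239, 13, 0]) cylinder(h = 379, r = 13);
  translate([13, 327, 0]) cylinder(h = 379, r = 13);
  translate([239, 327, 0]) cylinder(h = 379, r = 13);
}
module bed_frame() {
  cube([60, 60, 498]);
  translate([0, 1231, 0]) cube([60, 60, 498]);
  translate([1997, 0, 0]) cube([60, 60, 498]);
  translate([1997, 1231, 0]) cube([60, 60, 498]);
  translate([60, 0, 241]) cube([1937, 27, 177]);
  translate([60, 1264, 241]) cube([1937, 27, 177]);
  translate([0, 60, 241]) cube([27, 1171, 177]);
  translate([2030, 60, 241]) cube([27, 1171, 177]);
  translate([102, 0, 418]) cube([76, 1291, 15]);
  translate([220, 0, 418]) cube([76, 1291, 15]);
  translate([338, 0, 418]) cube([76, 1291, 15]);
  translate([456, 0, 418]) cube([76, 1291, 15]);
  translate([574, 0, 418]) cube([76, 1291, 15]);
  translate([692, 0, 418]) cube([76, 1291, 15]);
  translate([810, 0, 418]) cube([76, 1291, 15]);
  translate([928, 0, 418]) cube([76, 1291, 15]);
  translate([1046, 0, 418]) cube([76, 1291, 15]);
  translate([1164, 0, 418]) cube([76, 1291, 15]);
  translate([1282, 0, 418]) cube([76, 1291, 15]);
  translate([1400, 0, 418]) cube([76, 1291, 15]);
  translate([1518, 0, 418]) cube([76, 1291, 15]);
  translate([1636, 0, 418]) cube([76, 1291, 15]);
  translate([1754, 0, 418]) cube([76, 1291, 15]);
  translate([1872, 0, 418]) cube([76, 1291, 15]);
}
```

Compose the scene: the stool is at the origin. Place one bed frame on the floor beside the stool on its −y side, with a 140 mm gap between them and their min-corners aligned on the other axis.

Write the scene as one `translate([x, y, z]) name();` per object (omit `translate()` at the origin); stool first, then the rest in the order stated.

stool();
translate([0, -1431, 0]) bed_frame();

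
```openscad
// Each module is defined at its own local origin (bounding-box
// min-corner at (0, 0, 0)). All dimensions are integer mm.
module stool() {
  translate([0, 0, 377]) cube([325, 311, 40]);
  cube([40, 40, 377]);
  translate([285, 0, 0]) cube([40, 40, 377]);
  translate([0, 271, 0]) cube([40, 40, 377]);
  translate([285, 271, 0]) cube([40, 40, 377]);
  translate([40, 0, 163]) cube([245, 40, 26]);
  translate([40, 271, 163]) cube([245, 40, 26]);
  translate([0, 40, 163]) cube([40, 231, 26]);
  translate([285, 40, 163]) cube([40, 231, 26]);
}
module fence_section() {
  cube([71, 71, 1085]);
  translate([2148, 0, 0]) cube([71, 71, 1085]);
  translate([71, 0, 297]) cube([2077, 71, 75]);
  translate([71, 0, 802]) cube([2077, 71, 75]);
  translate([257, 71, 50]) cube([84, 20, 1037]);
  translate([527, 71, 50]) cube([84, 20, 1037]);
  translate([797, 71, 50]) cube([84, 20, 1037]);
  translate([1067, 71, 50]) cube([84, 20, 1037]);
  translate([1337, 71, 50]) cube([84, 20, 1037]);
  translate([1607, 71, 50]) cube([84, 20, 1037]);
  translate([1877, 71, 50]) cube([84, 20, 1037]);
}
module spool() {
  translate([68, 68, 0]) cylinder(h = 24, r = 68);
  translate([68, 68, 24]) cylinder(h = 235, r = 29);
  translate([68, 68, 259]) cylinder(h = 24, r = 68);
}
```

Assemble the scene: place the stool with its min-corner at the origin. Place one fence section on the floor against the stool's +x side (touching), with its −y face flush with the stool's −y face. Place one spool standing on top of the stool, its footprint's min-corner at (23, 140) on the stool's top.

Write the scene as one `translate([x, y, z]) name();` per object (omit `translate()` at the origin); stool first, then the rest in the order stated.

stool();
translate([325, 0, 0]) fence_section();
translate([23, 140, 417]) spool();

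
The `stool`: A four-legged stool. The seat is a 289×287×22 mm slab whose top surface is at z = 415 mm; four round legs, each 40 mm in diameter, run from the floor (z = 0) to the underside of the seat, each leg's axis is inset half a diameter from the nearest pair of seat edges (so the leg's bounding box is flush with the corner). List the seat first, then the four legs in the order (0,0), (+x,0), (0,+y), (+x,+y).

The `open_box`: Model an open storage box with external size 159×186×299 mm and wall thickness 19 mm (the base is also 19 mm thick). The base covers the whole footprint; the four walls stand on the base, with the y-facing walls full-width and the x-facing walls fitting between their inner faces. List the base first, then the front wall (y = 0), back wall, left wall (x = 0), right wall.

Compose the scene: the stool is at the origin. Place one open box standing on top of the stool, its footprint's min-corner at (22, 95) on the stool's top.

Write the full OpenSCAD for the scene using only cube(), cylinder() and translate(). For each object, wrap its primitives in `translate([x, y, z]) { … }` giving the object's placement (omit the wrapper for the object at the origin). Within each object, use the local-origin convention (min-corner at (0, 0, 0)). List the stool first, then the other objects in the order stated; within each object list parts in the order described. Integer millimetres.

translate([0, 0, 393]) cube([289, 287, 22]);
translate([20, 20, 0]) cylinder(h = 393, r = 20);
translate([269, 20, 0]) cylinder(h = 393, r = 20);
translate([20, 267, 0]) cylinder(h = 393, r = 20);
translate([269, 267, 0]) cylinder(h = 393, r = 20);
translate([22, 95, 415]) {
  cube([159, 186, 19]);
  translate([0, 0, 19]) cube([159, 19, 280]);
  translate([0, 167, 19]) cube([159, 19, 280]);
  translate([0, 19, 19]) cube([19, 148, 280]);
  translate([140, 19, 19]) cube([19, 148, 280]);
}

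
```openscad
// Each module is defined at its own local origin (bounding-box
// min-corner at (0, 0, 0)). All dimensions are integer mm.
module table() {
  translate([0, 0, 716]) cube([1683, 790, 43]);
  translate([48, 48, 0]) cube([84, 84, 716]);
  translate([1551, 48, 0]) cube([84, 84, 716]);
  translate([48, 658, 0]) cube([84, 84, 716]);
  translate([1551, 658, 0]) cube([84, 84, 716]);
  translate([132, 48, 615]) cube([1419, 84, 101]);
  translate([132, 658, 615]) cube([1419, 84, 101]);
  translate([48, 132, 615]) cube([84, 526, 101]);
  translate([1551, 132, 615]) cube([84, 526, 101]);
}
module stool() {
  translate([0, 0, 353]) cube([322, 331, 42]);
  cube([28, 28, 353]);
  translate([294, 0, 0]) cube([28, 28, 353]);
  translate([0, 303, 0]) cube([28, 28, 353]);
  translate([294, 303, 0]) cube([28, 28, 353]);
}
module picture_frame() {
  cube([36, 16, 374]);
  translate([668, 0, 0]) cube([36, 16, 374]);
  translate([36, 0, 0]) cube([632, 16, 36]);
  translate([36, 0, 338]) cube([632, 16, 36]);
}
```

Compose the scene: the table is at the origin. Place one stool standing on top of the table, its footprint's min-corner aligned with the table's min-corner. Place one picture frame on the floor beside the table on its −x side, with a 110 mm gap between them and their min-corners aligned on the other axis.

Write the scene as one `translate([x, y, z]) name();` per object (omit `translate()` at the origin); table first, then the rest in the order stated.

table();
translate([0, 0, 759]) stool();
translate([-814, 0, 0]) picture_frame();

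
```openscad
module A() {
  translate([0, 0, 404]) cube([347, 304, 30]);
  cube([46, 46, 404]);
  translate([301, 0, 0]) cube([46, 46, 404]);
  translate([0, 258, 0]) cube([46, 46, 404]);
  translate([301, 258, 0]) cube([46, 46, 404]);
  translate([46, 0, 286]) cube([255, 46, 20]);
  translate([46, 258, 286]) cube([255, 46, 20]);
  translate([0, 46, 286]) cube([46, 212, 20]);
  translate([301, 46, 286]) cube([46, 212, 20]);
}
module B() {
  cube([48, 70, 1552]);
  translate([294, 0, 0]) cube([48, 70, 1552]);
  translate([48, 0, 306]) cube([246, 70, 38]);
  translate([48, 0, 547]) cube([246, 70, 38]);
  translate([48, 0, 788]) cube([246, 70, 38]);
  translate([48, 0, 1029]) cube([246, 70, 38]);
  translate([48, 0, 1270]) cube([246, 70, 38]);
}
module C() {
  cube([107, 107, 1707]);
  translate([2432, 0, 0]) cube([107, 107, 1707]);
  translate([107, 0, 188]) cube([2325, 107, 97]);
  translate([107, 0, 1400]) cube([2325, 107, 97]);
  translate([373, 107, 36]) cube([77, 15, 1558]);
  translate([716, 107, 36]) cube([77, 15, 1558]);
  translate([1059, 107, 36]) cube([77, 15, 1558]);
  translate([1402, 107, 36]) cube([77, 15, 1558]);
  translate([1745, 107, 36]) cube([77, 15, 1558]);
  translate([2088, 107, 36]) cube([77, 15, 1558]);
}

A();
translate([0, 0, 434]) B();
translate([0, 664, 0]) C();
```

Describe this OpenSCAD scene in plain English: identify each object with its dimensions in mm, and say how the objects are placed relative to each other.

A is a four-legged stool. The seat is 347×304 mm, 30 mm thick, top at z = 434 mm. It stands on four square legs, each 46×46 mm in cross-section, from z = 0 to the seat underside, each flush with a corner of the seat. Four stretchers, 46 mm wide and 20 mm tall, connect adjacent legs with their undersides at z = 286 mm, each running between the inner faces of the legs it joins and aligned with the legs' outer faces on the other axis.

B is a straight ladder. Two 48×70 mm vertical rails, 1552 mm tall, stand 342 mm apart (outside-to-outside) with their front faces coplanar on the −y side. 5 rungs, each 70 mm deep and 38 mm tall, span between the inner faces of the rails, front faces flush with the rails. The lowest rung's underside is at z = 306 mm and rungs are spaced 241 mm apart (underside to underside).

C is a fence section. Two 107×107 mm posts, 1707 mm tall, stand on the floor with a clear span of 2325 mm between their inner faces. Two horizontal rails of 107×97 mm section span the gap between the posts with their undersides at z = 188 mm and z = 1400 mm, flush with the posts' −y face. 6 pickets, each 77 mm wide, 15 mm thick and 1558 mm tall, are fixed to the +y face of the rails with their bottoms at z = 36 mm, evenly spaced across the span with equal gaps (rounded down to the nearest mm) at the −x end and between each pair — any rounding remainder accumulates at the +x end.

The ladder is on top of the stool. The fence section is on the floor beside the stool on its +y side.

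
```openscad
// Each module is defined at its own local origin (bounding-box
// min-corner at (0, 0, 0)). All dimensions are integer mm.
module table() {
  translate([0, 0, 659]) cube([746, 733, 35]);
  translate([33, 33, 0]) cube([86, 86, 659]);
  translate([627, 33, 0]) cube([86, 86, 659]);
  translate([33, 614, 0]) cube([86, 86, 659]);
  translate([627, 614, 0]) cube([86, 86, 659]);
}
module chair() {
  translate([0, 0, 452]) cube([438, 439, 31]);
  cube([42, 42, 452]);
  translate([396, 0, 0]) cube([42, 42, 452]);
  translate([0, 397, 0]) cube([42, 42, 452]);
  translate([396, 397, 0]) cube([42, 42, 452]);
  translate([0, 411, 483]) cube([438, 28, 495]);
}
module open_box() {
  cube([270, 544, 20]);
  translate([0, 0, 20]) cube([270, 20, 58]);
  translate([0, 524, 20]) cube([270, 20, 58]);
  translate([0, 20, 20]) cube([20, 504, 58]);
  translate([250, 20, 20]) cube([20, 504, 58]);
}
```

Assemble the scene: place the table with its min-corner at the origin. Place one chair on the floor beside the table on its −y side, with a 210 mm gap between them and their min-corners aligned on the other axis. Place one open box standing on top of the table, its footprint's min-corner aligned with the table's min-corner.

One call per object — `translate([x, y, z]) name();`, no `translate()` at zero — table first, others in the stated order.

table();
translate([0, -649, 0]) chair();
translate([0, 0, 694]) open_box();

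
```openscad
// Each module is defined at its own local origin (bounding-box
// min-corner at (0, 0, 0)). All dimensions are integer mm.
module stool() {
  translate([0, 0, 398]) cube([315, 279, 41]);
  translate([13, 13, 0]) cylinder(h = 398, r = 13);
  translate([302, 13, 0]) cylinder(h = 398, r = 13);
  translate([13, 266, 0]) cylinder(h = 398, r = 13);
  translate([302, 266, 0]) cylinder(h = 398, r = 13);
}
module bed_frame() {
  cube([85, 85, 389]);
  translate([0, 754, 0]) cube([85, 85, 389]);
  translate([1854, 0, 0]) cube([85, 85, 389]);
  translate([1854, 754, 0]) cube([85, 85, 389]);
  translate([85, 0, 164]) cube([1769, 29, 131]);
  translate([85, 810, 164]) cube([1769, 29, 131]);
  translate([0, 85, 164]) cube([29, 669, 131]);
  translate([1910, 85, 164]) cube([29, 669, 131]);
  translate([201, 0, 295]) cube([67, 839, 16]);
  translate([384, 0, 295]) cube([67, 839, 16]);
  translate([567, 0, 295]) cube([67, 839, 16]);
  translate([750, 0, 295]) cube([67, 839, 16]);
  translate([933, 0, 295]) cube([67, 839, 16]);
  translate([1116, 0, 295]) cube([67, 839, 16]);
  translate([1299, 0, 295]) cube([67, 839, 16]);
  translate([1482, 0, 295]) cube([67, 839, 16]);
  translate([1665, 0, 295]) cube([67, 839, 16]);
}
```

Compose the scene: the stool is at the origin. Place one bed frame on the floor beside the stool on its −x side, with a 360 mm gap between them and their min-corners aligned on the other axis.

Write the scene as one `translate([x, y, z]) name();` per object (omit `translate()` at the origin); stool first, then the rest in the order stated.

stool();
translate([-2299, 0, 0]) bed_frame();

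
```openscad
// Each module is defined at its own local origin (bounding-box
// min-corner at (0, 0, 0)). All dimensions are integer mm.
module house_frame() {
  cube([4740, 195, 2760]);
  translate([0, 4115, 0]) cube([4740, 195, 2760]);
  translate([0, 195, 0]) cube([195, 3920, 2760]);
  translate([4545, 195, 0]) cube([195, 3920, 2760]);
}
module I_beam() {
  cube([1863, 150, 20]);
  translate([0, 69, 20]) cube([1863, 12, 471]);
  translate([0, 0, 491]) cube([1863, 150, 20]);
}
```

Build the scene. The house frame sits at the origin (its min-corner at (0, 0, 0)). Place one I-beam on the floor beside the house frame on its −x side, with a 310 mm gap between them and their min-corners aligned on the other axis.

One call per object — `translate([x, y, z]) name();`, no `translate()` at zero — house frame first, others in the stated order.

house_frame();
translate([-2173, 0, 0]) I_beam();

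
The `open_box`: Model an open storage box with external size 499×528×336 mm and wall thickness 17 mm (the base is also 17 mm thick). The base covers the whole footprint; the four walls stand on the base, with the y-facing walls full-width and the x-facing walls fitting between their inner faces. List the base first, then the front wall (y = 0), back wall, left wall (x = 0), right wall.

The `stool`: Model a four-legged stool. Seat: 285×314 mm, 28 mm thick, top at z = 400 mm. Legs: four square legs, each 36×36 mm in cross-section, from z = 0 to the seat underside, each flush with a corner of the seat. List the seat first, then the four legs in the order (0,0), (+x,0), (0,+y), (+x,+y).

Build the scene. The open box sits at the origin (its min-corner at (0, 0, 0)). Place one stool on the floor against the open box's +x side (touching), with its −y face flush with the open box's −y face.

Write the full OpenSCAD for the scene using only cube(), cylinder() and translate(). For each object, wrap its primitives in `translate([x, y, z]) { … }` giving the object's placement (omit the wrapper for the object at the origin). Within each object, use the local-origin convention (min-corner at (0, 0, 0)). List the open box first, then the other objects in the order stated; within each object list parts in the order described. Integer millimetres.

cube([499, 528, 17]);
translate([0, 0, 17]) cube([499, 17, 319]);
translate([0, 511, 17]) cube([499, 17, 319]);
translate([0, 17, 17]) cube([17, 494, 319]);
translate([482, 17, 17]) cube([17, 494, 319]);
translate([499, 0, 0]) {
  translate([0, 0, 372]) cube([285, 314, 28]);
  cube([36, 36, 372]);
  translate([249, 0, 0]) cube([36, 36, 372]);
  translate([0, 278, 0]) cube([36, 36, 372]);
  translate([249, 278, 0]) cube([36, 36, 372]);
}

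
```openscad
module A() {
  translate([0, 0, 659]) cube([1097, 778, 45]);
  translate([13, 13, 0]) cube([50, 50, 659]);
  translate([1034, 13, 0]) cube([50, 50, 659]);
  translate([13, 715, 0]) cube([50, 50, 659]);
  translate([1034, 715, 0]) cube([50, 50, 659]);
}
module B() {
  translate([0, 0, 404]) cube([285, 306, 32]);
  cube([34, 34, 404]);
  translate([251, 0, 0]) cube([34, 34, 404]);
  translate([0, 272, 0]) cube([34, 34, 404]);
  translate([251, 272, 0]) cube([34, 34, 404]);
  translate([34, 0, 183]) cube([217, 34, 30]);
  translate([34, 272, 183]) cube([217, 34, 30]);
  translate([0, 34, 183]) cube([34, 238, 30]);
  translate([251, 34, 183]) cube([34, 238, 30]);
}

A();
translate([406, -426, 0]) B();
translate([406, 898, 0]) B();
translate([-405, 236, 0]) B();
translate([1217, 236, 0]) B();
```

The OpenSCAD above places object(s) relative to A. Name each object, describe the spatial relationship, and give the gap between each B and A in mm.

Each stool's nearest face is 120 mm from the table's bounding box.

A is a table. B is a stool. Four stools sit around the table at the −y, +y, −x, +x sides. The gap between each stool and the table is 120 mm.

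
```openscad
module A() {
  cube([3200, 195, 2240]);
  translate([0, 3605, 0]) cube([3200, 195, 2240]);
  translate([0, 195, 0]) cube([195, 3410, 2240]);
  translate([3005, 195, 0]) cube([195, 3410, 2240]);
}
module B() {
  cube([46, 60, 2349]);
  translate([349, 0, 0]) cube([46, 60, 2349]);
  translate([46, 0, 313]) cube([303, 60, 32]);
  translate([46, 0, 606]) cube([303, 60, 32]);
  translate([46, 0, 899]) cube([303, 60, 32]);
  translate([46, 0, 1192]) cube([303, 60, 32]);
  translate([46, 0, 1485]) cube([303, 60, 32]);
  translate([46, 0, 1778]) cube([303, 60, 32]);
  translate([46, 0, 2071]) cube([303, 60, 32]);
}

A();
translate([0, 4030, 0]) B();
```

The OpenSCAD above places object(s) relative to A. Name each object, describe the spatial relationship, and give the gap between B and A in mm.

A is a house frame. B is a ladder. The ladder is on the floor beside the house frame on its +y side. The gap between the ladder and the house frame is 230 mm.

The ladder's nearest face is 230 mm from the house frame's +y face.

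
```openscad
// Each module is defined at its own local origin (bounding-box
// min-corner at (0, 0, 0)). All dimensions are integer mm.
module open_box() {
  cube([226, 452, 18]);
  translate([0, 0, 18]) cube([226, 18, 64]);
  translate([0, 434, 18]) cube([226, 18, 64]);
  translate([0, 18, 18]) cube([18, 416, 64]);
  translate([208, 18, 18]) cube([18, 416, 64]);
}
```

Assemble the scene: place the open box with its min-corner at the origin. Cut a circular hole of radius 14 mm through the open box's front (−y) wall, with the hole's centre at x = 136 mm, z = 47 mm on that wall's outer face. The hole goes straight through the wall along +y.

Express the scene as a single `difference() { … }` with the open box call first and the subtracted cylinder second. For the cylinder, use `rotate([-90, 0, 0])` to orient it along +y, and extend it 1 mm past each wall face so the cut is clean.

difference() {
  open_box();
  translate([136, -1, 47]) rotate([-90, 0, 0]) cylinder(h = 20, r = 14);
}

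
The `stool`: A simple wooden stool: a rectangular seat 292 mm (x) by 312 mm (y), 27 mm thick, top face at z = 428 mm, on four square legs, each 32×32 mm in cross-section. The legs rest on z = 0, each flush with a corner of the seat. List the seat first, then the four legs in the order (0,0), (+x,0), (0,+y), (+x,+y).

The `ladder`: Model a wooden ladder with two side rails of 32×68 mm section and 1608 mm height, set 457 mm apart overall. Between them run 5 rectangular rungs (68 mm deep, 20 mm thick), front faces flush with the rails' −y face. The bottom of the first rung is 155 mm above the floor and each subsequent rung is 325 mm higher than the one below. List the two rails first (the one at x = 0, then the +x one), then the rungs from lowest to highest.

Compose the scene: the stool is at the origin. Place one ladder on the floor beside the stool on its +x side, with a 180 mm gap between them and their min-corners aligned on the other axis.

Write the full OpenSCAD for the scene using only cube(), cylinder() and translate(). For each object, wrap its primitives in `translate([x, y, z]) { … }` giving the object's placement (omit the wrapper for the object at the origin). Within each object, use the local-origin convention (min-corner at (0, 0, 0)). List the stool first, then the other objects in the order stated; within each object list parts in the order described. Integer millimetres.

translate([0, 0, 401]) cube([292, 312, 27]);
cube([32, 32, 401]);
translate([260, 0, 0]) cube([32, 32, 401]);
translate([0, 280, 0]) cube([32, 32, 401]);
translate([260, 280, 0]) cube([32, 32, 401]);
translate([472, 0, 0]) {
  cube([32, 68, 1608]);
  translate([425, 0, 0]) cube([32, 68, 1608]);
  translate([32, 0, 155]) cube([393, 68, 20]);
  translate([32, 0, 480]) cube([393, 68, 20]);
  translate([32, 0, 805]) cube([393, 68, 20]);
  translate([32, 0, 1130]) cube([393, 68, 20]);
  translate([32, 0, 1455]) cube([393, 68, 20]);
}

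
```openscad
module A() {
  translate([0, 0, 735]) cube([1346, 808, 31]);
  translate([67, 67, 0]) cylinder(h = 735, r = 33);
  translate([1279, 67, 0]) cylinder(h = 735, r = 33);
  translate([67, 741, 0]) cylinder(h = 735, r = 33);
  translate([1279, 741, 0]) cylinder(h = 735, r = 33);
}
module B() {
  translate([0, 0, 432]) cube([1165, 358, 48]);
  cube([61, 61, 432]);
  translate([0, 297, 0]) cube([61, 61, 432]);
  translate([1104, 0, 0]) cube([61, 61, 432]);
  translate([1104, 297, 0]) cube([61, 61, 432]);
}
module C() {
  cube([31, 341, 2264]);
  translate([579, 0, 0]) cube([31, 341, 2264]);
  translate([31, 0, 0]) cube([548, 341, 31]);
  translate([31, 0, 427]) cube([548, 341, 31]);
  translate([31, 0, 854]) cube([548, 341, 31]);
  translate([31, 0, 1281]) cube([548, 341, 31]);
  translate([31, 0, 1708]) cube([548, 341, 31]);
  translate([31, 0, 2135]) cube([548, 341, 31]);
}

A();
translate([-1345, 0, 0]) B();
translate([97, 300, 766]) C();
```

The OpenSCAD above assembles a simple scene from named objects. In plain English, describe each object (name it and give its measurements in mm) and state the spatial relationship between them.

A is a table: top 1346 mm (x) × 808 mm (y), 31 mm thick, upper face at z = 766 mm, on four round legs of 66 mm diameter, each leg's bounding box inset 34 mm from the nearest pair of top edges, running from z = 0 to the bottom of the top.

B is a long wooden bench with a 1165 mm (x) × 358 mm (y) seat, 48 mm thick, its top surface 480 mm above the floor. Four 61 mm square legs at the seat corners, flush with the edges, run from z = 0 to the seat underside.

C is a bookshelf 610 mm wide overall, 341 mm deep and 2264 mm tall. The two sides are 31 mm thick vertical panels. 6 horizontal shelves of 31 mm thickness span between the inner faces of the sides; the lowest shelf sits on the floor and shelves are stacked with a clear vertical gap of 396 mm between each pair.

The bench is on the floor beside the table on its −x side. The bookshelf is on top of the table.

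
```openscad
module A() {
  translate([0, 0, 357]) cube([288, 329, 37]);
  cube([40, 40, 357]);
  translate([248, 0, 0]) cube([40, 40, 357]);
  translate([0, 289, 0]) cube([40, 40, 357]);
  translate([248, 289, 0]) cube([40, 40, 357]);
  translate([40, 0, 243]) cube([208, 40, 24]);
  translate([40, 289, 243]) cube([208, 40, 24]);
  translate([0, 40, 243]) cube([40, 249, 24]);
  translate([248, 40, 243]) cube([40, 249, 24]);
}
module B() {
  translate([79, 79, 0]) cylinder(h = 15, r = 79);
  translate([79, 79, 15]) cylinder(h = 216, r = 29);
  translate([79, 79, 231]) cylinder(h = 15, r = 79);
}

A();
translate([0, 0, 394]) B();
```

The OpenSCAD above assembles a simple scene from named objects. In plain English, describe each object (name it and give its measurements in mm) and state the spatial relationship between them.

A is a four-legged stool. The seat is a 288×329×37 mm slab whose top surface is at z = 394 mm; four square legs, each 40×40 mm in cross-section, run from the floor (z = 0) to the underside of the seat, each flush with a corner of the seat. Four stretchers, 40 mm wide and 24 mm tall, connect adjacent legs with their undersides at z = 243 mm, each running between the inner faces of the legs it joins and aligned with the legs' outer faces on the other axis.

B is a spool: two coaxial disc flanges of radius 79 mm and thickness 15 mm, joined by a core cylinder of radius 29 mm and height 216 mm. The lower flange rests on z = 0 and the three cylinders share a vertical axis.

The spool is on top of the stool.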